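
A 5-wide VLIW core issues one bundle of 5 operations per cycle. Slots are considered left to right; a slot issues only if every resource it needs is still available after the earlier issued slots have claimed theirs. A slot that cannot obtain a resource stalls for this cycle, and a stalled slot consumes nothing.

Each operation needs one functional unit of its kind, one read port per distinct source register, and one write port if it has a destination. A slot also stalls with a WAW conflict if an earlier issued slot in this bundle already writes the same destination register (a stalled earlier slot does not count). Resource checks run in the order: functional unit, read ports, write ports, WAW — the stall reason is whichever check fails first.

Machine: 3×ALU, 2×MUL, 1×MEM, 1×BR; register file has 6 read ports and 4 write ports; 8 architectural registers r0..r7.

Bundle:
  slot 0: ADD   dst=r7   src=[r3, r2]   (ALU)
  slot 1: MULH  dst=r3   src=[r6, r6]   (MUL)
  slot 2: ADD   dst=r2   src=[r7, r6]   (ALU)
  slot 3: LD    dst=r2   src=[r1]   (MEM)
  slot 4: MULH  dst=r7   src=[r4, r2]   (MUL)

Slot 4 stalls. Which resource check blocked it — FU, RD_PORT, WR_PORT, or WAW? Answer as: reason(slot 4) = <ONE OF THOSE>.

(0) want 1×ALU +2rd +1wr — yes → AL2|MU2|ME1|BR1|rd4|wr3
(1) want 1×MUL +1rd +1wr — yes → AL2|MU1|ME1|BR1|rd3|wr2
(2) want 1×ALU +2rd +1wr — yes → AL1|MU1|ME1|BR1|rd1|wr1
(3) want 1×MEM +1rd +1wr — WAW → AL1|MU1|ME1|BR1|rd1|wr1
(4) want 1×MUL +2rd +1wr — RD_PORT → AL1|MU1|ME1|BR1|rd1|wr1

reason(slot 4) = RD_PORT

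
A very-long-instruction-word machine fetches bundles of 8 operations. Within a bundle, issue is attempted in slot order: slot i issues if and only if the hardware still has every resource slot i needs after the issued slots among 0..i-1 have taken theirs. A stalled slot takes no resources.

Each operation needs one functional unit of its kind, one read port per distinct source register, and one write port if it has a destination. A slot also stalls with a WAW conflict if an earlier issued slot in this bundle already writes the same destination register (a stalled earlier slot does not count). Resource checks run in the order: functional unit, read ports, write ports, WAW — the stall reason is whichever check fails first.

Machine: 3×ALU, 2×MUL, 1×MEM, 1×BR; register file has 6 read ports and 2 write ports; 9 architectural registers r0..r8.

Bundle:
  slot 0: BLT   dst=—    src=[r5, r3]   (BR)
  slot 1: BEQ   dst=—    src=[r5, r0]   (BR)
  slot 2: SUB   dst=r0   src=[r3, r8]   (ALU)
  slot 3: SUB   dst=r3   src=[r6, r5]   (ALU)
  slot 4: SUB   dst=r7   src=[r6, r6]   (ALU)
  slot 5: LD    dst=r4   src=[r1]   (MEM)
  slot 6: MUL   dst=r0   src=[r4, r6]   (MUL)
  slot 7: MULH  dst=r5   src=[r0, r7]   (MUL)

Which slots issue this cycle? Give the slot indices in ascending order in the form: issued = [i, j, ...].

issued = [0, 2, 3]

  0. BR ⇒ go  {3A/2Mu/1Ld/0B | 4r 2w}
  1. BR ⇒ no(FU)  {3A/2Mu/1Ld/0B | 4r 2w}
  2. ALU→r0 ⇒ go  {2A/2Mu/1Ld/0B | 2r 1w}
  3. ALU→r3 ⇒ go  {1A/2Mu/1Ld/0B | 0r 0w}
  4. ALU→r7 ⇒ no(RD_PORT)  {1A/2Mu/1Ld/0B | 0r 0w}
  5. MEM→r4 ⇒ no(RD_PORT)  {1A/2Mu/1Ld/0B | 0r 0w}
  6. MUL→r0 ⇒ no(RD_PORT)  {1A/2Mu/1Ld/0B | 0r 0w}
  7. MUL→r5 ⇒ no(RD_PORT)  {1A/2Mu/1Ld/0B | 0r 0w}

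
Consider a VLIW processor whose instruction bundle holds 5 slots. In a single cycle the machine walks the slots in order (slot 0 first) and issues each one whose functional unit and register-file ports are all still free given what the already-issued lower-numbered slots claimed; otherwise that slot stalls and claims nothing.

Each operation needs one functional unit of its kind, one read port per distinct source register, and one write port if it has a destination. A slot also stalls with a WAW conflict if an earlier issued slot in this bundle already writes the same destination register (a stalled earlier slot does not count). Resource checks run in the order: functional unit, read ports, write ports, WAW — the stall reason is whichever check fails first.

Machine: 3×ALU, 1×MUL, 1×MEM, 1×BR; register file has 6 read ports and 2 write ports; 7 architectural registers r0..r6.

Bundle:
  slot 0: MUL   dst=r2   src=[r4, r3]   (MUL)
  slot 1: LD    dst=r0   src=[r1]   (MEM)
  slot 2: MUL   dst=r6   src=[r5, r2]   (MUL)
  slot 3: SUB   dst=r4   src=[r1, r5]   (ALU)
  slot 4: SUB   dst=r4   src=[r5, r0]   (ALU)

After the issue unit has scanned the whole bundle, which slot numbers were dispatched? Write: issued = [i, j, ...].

[0] MUL needs rd=2 wr=1: ok; after: ALU=3 MUL=0 MEM=1 BR=1, R=4, W=1
[1] MEM needs rd=1 wr=1: ok; after: ALU=3 MUL=0 MEM=0 BR=1, R=3, W=0
[2] MUL needs rd=2 wr=1: FU; after: ALU=3 MUL=0 MEM=0 BR=1, R=3, W=0
[3] ALU needs rd=2 wr=1: WR_PORT; after: ALU=3 MUL=0 MEM=0 BR=1, R=3, W=0
[4] ALU needs rd=2 wr=1: WR_PORT; after: ALU=3 MUL=0 MEM=0 BR=1, R=3, W=0

issued = [0, 1]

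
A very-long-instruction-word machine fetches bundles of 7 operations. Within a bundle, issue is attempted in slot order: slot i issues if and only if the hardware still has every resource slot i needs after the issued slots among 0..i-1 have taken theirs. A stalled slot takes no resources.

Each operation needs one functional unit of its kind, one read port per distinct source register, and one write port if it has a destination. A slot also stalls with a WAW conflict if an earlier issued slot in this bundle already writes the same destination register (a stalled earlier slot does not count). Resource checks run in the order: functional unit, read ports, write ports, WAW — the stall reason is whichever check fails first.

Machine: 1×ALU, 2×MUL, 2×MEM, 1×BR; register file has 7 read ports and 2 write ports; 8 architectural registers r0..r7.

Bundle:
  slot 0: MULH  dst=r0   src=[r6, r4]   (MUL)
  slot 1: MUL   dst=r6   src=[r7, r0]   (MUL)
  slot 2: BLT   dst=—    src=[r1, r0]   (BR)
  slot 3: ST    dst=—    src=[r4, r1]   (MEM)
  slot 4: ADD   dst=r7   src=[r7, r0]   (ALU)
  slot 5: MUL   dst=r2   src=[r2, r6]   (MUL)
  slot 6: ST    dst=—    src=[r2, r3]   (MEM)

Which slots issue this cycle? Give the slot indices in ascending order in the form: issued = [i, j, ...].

issued = [0, 1, 2]

(0) want 1×MUL +2rd +1wr — yes → AL1|MU1|ME2|BR1|rd5|wr1
(1) want 1×MUL +2rd +1wr — yes → AL1|MU0|ME2|BR1|rd3|wr0
(2) want 1×BR +2rd +0wr — yes → AL1|MU0|ME2|BR0|rd1|wr0
(3) want 1×MEM +2rd +0wr — RD_PORT → AL1|MU0|ME2|BR0|rd1|wr0
(4) want 1×ALU +2rd +1wr — RD_PORT → AL1|MU0|ME2|BR0|rd1|wr0
(5) want 1×MUL +2rd +1wr — FU → AL1|MU0|ME2|BR0|rd1|wr0
(6) want 1×MEM +2rd +0wr — RD_PORT → AL1|MU0|ME2|BR0|rd1|wr0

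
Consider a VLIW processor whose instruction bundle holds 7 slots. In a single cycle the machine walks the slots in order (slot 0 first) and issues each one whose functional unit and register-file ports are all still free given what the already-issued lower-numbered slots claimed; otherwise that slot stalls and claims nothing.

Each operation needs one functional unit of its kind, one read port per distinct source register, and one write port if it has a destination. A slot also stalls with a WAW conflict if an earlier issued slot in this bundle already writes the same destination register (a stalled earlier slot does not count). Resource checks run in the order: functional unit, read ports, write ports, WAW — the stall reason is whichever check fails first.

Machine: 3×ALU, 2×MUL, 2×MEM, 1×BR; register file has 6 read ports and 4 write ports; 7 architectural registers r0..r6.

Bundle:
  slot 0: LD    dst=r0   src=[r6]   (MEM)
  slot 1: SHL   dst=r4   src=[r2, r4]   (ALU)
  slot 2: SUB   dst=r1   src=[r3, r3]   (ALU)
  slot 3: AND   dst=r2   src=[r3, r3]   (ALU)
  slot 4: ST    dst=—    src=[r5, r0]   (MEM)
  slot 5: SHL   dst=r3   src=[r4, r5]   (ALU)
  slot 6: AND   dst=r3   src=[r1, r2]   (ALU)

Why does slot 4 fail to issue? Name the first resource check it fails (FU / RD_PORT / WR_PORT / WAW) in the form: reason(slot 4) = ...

reason(slot 4) = RD_PORT

[0] MEM needs rd=1 wr=1: ok; after: ALU=3 MUL=2 MEM=1 BR=1, R=5, W=3
[1] ALU needs rd=2 wr=1: ok; after: ALU=2 MUL=2 MEM=1 BR=1, R=3, W=2
[2] ALU needs rd=1 wr=1: ok; after: ALU=1 MUL=2 MEM=1 BR=1, R=2, W=1
[3] ALU needs rd=1 wr=1: ok; after: ALU=0 MUL=2 MEM=1 BR=1, R=1, W=0
[4] MEM needs rd=2 wr=0: RD_PORT; after: ALU=0 MUL=2 MEM=1 BR=1, R=1, W=0
[5] ALU needs rd=2 wr=1: FU; after: ALU=0 MUL=2 MEM=1 BR=1, R=1, W=0
[6] ALU needs rd=2 wr=1: FU; after: ALU=0 MUL=2 MEM=1 BR=1, R=1, W=0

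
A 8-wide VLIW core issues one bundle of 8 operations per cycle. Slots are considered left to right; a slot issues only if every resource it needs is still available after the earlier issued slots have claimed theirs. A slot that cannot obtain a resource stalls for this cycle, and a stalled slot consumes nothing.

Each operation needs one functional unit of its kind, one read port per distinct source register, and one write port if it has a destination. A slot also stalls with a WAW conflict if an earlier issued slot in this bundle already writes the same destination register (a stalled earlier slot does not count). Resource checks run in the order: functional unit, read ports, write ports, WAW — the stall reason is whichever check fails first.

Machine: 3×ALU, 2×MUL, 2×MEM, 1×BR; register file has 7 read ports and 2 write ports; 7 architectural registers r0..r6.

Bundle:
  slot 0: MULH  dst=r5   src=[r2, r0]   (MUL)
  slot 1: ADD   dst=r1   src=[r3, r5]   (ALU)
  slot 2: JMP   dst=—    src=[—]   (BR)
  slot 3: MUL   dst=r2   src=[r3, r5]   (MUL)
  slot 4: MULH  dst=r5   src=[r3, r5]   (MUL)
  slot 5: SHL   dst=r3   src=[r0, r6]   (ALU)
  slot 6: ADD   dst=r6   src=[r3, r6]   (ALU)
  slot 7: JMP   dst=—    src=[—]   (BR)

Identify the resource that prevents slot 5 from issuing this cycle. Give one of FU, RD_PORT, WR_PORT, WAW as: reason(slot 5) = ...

reason(slot 5) = WR_PORT

[0] MUL needs rd=2 wr=1: ok; after: ALU=3 MUL=1 MEM=2 BR=1, R=5, W=1
[1] ALU needs rd=2 wr=1: ok; after: ALU=2 MUL=1 MEM=2 BR=1, R=3, W=0
[2] BR needs rd=0 wr=0: ok; after: ALU=2 MUL=1 MEM=2 BR=0, R=3, W=0
[3] MUL needs rd=2 wr=1: WR_PORT; after: ALU=2 MUL=1 MEM=2 BR=0, R=3, W=0
[4] MUL needs rd=2 wr=1: WR_PORT; after: ALU=2 MUL=1 MEM=2 BR=0, R=3, W=0
[5] ALU needs rd=2 wr=1: WR_PORT; after: ALU=2 MUL=1 MEM=2 BR=0, R=3, W=0
[6] ALU needs rd=2 wr=1: WR_PORT; after: ALU=2 MUL=1 MEM=2 BR=0, R=3, W=0
[7] BR needs rd=0 wr=0: FU; after: ALU=2 MUL=1 MEM=2 BR=0, R=3, W=0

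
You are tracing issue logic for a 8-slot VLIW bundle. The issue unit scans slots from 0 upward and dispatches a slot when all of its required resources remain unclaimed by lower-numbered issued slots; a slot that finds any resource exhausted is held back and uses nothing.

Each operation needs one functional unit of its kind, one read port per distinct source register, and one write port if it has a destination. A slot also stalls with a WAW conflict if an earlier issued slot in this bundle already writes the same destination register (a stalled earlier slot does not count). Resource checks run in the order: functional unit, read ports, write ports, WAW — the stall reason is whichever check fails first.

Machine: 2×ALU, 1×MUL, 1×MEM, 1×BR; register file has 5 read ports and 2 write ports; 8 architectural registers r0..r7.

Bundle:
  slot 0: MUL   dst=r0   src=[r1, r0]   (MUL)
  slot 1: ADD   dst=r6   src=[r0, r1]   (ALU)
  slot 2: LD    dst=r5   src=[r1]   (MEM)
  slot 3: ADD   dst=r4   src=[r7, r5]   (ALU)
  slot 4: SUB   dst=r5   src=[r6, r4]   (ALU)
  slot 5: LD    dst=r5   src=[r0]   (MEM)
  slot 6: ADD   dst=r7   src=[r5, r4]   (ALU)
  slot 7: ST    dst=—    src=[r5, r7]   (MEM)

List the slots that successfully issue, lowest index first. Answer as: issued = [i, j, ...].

  0. MUL→r0 ⇒ go  {2A/0Mu/1Ld/1B | 3r 1w}
  1. ALU→r6 ⇒ go  {1A/0Mu/1Ld/1B | 1r 0w}
  2. MEM→r5 ⇒ no(WR_PORT)  {1A/0Mu/1Ld/1B | 1r 0w}
  3. ALU→r4 ⇒ no(RD_PORT)  {1A/0Mu/1Ld/1B | 1r 0w}
  4. ALU→r5 ⇒ no(RD_PORT)  {1A/0Mu/1Ld/1B | 1r 0w}
  5. MEM→r5 ⇒ no(WR_PORT)  {1A/0Mu/1Ld/1B | 1r 0w}
  6. ALU→r7 ⇒ no(RD_PORT)  {1A/0Mu/1Ld/1B | 1r 0w}
  7. MEM ⇒ no(RD_PORT)  {1A/0Mu/1Ld/1B | 1r 0w}

issued = [0, 1]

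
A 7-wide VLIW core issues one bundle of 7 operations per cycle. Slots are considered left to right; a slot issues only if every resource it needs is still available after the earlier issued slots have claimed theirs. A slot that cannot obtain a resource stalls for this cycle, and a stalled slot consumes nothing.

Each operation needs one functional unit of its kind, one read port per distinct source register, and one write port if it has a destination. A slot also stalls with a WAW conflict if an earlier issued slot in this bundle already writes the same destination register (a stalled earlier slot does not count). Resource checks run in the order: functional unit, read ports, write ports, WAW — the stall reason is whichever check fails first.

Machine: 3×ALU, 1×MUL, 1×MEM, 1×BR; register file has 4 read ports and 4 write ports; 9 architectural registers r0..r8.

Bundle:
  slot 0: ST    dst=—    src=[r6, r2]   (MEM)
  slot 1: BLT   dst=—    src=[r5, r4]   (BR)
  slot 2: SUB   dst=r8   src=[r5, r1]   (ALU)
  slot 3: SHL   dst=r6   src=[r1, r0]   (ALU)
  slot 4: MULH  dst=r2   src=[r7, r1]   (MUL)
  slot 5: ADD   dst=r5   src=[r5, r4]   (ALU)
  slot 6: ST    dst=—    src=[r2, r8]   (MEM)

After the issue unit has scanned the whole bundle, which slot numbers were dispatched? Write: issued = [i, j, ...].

slot 0 (MEM): ISSUE — free A3,Mu1,Ld0,B1 rp2 wp4
slot 1 (BR): ISSUE — free A3,Mu1,Ld0,B0 rp0 wp4
slot 2 (ALU): stall RD_PORT — free A3,Mu1,Ld0,B0 rp0 wp4
slot 3 (ALU): stall RD_PORT — free A3,Mu1,Ld0,B0 rp0 wp4
slot 4 (MUL): stall RD_PORT — free A3,Mu1,Ld0,B0 rp0 wp4
slot 5 (ALU): stall RD_PORT — free A3,Mu1,Ld0,B0 rp0 wp4
slot 6 (MEM): stall FU — free A3,Mu1,Ld0,B0 rp0 wp4

issued = [0, 1]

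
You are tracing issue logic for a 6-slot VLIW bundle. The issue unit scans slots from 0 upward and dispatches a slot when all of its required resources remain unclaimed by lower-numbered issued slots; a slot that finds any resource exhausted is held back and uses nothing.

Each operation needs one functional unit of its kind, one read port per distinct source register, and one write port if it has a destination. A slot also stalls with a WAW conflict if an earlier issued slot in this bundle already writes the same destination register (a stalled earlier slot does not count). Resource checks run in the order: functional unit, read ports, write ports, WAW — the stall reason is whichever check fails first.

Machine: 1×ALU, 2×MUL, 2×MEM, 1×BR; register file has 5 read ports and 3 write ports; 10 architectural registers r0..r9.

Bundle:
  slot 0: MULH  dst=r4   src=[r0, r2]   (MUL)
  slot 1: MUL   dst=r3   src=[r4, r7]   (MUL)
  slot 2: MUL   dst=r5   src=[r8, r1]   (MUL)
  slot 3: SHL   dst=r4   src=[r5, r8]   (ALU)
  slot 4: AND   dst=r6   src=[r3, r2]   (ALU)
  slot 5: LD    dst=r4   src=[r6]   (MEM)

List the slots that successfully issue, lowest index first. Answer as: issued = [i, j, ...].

issued = [0, 1]

slot 0 (MUL): ISSUE — free A1,Mu1,Ld2,B1 rp3 wp2
slot 1 (MUL): ISSUE — free A1,Mu0,Ld2,B1 rp1 wp1
slot 2 (MUL): stall FU — free A1,Mu0,Ld2,B1 rp1 wp1
slot 3 (ALU): stall RD_PORT — free A1,Mu0,Ld2,B1 rp1 wp1
slot 4 (ALU): stall RD_PORT — free A1,Mu0,Ld2,B1 rp1 wp1
slot 5 (MEM): stall WAW — free A1,Mu0,Ld2,B1 rp1 wp1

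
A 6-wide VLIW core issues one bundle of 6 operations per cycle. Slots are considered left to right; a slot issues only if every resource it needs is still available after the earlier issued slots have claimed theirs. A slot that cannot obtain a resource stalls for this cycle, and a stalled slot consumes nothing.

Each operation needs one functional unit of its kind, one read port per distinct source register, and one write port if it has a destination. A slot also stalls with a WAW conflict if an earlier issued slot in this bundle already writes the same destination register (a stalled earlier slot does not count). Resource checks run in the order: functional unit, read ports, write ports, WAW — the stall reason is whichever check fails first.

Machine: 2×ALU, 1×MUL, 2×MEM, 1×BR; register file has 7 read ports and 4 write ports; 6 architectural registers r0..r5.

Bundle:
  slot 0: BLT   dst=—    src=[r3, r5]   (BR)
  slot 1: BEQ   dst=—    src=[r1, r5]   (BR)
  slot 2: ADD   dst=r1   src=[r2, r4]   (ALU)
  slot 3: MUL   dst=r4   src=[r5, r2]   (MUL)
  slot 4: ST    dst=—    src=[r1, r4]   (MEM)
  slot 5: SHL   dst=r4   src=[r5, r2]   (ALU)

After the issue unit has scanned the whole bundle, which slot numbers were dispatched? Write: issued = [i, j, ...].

issued = [0, 2, 3]

(0) want 1×BR +2rd +0wr — yes → AL2|MU1|ME2|BR0|rd5|wr4
(1) want 1×BR +2rd +0wr — FU → AL2|MU1|ME2|BR0|rd5|wr4
(2) want 1×ALU +2rd +1wr — yes → AL1|MU1|ME2|BR0|rd3|wr3
(3) want 1×MUL +2rd +1wr — yes → AL1|MU0|ME2|BR0|rd1|wr2
(4) want 1×MEM +2rd +0wr — RD_PORT → AL1|MU0|ME2|BR0|rd1|wr2
(5) want 1×ALU +2rd +1wr — RD_PORT → AL1|MU0|ME2|BR0|rd1|wr2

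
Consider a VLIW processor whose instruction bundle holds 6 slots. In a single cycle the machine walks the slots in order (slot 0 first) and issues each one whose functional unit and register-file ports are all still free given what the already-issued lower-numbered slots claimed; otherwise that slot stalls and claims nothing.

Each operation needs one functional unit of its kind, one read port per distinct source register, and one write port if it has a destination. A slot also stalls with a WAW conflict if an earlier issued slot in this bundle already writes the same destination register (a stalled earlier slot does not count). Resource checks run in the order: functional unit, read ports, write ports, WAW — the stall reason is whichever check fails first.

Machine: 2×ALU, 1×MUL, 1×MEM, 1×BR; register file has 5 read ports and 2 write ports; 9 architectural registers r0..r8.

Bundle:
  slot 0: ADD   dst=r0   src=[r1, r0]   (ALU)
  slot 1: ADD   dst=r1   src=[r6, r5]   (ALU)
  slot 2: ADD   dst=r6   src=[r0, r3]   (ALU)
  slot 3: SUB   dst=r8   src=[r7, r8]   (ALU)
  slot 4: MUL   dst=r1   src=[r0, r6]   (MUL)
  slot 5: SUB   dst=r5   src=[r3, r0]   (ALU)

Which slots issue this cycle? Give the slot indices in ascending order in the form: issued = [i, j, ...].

issued = [0, 1]

(0) want 1×ALU +2rd +1wr — yes → AL1|MU1|ME1|BR1|rd3|wr1
(1) want 1×ALU +2rd +1wr — yes → AL0|MU1|ME1|BR1|rd1|wr0
(2) want 1×ALU +2rd +1wr — FU → AL0|MU1|ME1|BR1|rd1|wr0
(3) want 1×ALU +2rd +1wr — FU → AL0|MU1|ME1|BR1|rd1|wr0
(4) want 1×MUL +2rd +1wr — RD_PORT → AL0|MU1|ME1|BR1|rd1|wr0
(5) want 1×ALU +2rd +1wr — FU → AL0|MU1|ME1|BR1|rd1|wr0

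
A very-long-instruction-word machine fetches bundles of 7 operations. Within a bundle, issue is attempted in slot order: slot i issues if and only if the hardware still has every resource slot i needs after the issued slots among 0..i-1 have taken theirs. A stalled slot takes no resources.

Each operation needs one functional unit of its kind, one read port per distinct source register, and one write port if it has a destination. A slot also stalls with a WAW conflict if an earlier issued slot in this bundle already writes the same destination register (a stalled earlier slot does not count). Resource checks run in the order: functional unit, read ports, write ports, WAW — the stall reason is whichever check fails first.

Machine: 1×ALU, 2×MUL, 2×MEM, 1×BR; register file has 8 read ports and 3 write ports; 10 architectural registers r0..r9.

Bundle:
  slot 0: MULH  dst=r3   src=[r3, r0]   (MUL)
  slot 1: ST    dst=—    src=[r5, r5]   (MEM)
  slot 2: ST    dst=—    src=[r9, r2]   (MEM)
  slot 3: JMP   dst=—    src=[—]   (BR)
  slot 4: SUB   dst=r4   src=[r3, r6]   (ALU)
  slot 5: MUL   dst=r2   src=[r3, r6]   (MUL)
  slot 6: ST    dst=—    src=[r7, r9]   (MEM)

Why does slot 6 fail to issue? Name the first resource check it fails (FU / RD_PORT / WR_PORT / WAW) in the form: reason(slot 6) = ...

reason(slot 6) = FU

(0) want 1×MUL +2rd +1wr — yes → AL1|MU1|ME2|BR1|rd6|wr2
(1) want 1×MEM +1rd +0wr — yes → AL1|MU1|ME1|BR1|rd5|wr2
(2) want 1×MEM +2rd +0wr — yes → AL1|MU1|ME0|BR1|rd3|wr2
(3) want 1×BR +0rd +0wr — yes → AL1|MU1|ME0|BR0|rd3|wr2
(4) want 1×ALU +2rd +1wr — yes → AL0|MU1|ME0|BR0|rd1|wr1
(5) want 1×MUL +2rd +1wr — RD_PORT → AL0|MU1|ME0|BR0|rd1|wr1
(6) want 1×MEM +2rd +0wr — FU → AL0|MU1|ME0|BR0|rd1|wr1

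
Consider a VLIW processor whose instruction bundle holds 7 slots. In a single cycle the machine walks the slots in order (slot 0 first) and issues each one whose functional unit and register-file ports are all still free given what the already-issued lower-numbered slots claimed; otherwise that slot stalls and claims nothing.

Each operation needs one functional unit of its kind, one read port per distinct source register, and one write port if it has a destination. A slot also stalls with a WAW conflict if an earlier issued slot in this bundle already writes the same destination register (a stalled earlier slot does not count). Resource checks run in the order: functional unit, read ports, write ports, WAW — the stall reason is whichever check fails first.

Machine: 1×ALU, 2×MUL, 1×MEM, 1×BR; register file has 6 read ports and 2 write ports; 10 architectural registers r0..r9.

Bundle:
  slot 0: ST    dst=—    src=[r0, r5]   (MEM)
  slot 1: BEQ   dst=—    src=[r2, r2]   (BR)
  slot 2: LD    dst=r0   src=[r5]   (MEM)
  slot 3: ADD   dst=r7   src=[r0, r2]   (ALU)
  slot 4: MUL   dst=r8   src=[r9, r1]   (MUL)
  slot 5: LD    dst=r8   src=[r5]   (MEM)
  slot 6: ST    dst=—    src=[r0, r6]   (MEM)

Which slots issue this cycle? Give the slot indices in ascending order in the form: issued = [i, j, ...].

#0 MEM src=r0,r5 dispatched  <A:1 Mu:2 Ld:0 B:1 rd:4 wr:2>
#1 BR src=r2,r2 dispatched  <A:1 Mu:2 Ld:0 B:0 rd:3 wr:2>
#2 MEM src=r5 held:FU  <A:1 Mu:2 Ld:0 B:0 rd:3 wr:2>
#3 ALU src=r0,r2 dispatched  <A:0 Mu:2 Ld:0 B:0 rd:1 wr:1>
#4 MUL src=r9,r1 held:RD_PORT  <A:0 Mu:2 Ld:0 B:0 rd:1 wr:1>
#5 MEM src=r5 held:FU  <A:0 Mu:2 Ld:0 B:0 rd:1 wr:1>
#6 MEM src=r0,r6 held:FU  <A:0 Mu:2 Ld:0 B:0 rd:1 wr:1>

issued = [0, 1, 3]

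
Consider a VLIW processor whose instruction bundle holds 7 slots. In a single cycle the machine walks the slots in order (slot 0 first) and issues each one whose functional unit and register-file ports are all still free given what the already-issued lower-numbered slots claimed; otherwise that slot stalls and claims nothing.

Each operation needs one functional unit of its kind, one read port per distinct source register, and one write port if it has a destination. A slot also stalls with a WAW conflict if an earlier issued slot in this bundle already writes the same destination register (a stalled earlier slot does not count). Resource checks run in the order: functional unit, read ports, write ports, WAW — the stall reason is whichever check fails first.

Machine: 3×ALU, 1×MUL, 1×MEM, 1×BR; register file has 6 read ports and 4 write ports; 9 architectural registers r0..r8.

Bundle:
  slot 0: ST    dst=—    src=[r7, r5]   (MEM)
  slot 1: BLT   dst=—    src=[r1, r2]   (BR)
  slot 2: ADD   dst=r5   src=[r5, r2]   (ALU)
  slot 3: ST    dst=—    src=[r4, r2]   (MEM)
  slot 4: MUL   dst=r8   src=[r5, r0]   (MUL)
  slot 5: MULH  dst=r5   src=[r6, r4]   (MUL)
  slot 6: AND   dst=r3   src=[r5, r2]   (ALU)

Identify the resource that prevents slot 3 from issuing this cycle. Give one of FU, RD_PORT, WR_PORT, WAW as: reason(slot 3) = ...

slot 0 (MEM): ISSUE — free A3,Mu1,Ld0,B1 rp4 wp4
slot 1 (BR): ISSUE — free A3,Mu1,Ld0,B0 rp2 wp4
slot 2 (ALU): ISSUE — free A2,Mu1,Ld0,B0 rp0 wp3
slot 3 (MEM): stall FU — free A2,Mu1,Ld0,B0 rp0 wp3
slot 4 (MUL): stall RD_PORT — free A2,Mu1,Ld0,B0 rp0 wp3
slot 5 (MUL): stall RD_PORT — free A2,Mu1,Ld0,B0 rp0 wp3
slot 6 (ALU): stall RD_PORT — free A2,Mu1,Ld0,B0 rp0 wp3

reason(slot 3) = FU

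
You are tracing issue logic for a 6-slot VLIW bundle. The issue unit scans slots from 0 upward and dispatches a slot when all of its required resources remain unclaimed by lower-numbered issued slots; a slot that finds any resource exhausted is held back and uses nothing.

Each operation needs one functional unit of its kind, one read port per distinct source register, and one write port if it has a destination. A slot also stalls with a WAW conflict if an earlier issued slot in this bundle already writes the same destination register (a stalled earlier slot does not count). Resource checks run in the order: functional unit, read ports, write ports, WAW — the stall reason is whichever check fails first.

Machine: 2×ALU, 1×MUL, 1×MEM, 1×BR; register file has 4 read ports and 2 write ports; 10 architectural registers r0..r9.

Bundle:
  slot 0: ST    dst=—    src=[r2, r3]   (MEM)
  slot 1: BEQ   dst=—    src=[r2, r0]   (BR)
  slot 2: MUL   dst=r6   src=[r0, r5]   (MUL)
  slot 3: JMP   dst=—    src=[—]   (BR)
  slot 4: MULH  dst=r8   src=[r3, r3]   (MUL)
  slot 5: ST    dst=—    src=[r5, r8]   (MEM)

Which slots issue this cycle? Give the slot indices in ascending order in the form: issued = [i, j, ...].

(0) want 1×MEM +2rd +0wr — yes → AL2|MU1|ME0|BR1|rd2|wr2
(1) want 1×BR +2rd +0wr — yes → AL2|MU1|ME0|BR0|rd0|wr2
(2) want 1×MUL +2rd +1wr — RD_PORT → AL2|MU1|ME0|BR0|rd0|wr2
(3) want 1×BR +0rd +0wr — FU → AL2|MU1|ME0|BR0|rd0|wr2
(4) want 1×MUL +1rd +1wr — RD_PORT → AL2|MU1|ME0|BR0|rd0|wr2
(5) want 1×MEM +2rd +0wr — FU → AL2|MU1|ME0|BR0|rd0|wr2

issued = [0, 1]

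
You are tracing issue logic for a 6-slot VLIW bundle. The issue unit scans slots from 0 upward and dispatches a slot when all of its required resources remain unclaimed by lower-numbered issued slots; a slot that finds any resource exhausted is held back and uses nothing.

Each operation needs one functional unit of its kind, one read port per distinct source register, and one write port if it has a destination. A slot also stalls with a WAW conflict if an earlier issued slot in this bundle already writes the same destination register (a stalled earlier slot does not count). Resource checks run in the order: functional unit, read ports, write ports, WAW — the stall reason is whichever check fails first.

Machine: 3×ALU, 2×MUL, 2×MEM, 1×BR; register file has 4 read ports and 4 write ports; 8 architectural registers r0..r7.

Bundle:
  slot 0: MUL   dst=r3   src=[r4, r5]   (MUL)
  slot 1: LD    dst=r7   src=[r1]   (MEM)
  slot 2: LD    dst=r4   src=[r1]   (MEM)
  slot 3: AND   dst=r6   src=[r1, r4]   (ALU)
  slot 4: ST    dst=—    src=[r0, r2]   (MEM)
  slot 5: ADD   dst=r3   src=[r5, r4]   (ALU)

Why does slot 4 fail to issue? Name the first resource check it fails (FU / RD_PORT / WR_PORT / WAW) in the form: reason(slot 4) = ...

reason(slot 4) = FU

(0) want 1×MUL +2rd +1wr — yes → AL3|MU1|ME2|BR1|rd2|wr3
(1) want 1×MEM +1rd +1wr — yes → AL3|MU1|ME1|BR1|rd1|wr2
(2) want 1×MEM +1rd +1wr — yes → AL3|MU1|ME0|BR1|rd0|wr1
(3) want 1×ALU +2rd +1wr — RD_PORT → AL3|MU1|ME0|BR1|rd0|wr1
(4) want 1×MEM +2rd +0wr — FU → AL3|MU1|ME0|BR1|rd0|wr1
(5) want 1×ALU +2rd +1wr — RD_PORT → AL3|MU1|ME0|BR1|rd0|wr1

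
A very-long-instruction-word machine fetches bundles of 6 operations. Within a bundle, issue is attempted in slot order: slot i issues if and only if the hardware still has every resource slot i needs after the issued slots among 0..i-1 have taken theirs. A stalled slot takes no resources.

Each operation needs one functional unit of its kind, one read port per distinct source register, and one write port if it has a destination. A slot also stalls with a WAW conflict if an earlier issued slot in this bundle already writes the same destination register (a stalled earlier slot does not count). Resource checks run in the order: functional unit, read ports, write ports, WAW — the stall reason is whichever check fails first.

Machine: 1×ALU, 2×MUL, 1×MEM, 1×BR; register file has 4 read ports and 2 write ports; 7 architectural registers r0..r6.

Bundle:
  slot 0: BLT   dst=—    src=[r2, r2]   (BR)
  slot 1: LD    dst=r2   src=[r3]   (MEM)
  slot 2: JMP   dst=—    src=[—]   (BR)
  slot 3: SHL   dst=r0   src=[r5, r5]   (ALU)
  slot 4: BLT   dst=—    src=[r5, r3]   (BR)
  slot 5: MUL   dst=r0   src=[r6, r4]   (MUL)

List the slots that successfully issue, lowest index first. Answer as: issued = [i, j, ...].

#0 BR src=r2,r2 dispatched  <A:1 Mu:2 Ld:1 B:0 rd:3 wr:2>
#1 MEM src=r3 dispatched  <A:1 Mu:2 Ld:0 B:0 rd:2 wr:1>
#2 BR src=- held:FU  <A:1 Mu:2 Ld:0 B:0 rd:2 wr:1>
#3 ALU src=r5,r5 dispatched  <A:0 Mu:2 Ld:0 B:0 rd:1 wr:0>
#4 BR src=r5,r3 held:FU  <A:0 Mu:2 Ld:0 B:0 rd:1 wr:0>
#5 MUL src=r6,r4 held:RD_PORT  <A:0 Mu:2 Ld:0 B:0 rd:1 wr:0>

issued = [0, 1, 3]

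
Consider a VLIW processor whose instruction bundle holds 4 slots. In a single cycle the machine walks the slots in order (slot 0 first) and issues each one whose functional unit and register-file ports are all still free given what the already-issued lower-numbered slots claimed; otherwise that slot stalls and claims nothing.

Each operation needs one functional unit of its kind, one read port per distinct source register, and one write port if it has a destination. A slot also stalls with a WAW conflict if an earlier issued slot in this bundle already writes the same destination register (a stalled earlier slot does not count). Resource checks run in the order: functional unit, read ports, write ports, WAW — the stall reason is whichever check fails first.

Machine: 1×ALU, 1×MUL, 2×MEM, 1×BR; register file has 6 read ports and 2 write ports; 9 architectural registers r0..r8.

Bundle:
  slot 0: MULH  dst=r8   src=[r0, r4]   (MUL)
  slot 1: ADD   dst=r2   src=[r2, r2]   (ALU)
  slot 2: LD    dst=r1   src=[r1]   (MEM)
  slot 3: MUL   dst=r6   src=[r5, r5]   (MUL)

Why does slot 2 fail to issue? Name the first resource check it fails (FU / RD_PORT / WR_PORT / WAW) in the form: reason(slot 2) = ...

[0] MUL needs rd=2 wr=1: ok; after: ALU=1 MUL=0 MEM=2 BR=1, R=4, W=1
[1] ALU needs rd=1 wr=1: ok; after: ALU=0 MUL=0 MEM=2 BR=1, R=3, W=0
[2] MEM needs rd=1 wr=1: WR_PORT; after: ALU=0 MUL=0 MEM=2 BR=1, R=3, W=0
[3] MUL needs rd=1 wr=1: FU; after: ALU=0 MUL=0 MEM=2 BR=1, R=3, W=0

reason(slot 2) = WR_PORT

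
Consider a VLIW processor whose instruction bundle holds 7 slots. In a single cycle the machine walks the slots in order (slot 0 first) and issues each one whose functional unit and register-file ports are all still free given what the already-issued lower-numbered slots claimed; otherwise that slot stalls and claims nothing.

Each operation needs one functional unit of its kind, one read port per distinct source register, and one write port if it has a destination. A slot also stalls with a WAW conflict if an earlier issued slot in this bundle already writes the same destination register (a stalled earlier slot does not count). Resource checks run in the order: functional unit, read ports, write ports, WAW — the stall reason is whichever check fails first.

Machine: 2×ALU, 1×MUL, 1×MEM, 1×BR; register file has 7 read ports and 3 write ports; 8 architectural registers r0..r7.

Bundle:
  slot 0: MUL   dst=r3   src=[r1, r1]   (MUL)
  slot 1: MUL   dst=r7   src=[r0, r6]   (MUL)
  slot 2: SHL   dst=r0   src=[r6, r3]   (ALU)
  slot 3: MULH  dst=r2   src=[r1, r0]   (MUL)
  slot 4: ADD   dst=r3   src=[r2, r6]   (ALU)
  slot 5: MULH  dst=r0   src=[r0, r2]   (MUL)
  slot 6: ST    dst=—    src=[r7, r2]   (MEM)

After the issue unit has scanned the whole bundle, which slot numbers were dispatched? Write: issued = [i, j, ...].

(0) want 1×MUL +1rd +1wr — yes → AL2|MU0|ME1|BR1|rd6|wr2
(1) want 1×MUL +2rd +1wr — FU → AL2|MU0|ME1|BR1|rd6|wr2
(2) want 1×ALU +2rd +1wr — yes → AL1|MU0|ME1|BR1|rd4|wr1
(3) want 1×MUL +2rd +1wr — FU → AL1|MU0|ME1|BR1|rd4|wr1
(4) want 1×ALU +2rd +1wr — WAW → AL1|MU0|ME1|BR1|rd4|wr1
(5) want 1×MUL +2rd +1wr — FU → AL1|MU0|ME1|BR1|rd4|wr1
(6) want 1×MEM +2rd +0wr — yes → AL1|MU0|ME0|BR1|rd2|wr1

issued = [0, 2, 6]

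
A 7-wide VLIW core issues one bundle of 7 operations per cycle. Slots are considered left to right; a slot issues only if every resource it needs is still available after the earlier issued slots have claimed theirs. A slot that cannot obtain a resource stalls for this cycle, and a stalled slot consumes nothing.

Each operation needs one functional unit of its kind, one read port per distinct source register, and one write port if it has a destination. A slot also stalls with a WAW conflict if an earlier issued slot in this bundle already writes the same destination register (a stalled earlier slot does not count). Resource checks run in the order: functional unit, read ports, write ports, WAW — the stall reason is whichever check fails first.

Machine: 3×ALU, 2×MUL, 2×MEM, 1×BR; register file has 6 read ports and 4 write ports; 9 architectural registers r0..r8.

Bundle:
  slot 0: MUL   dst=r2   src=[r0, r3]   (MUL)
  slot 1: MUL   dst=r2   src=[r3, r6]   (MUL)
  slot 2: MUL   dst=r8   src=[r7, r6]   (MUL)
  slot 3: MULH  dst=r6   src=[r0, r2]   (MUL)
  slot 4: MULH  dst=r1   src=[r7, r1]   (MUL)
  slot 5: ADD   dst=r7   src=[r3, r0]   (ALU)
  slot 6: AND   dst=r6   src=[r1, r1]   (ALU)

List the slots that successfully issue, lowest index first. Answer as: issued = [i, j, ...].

issued = [0, 2, 5]

[0] MUL needs rd=2 wr=1: ok; after: ALU=3 MUL=1 MEM=2 BR=1, R=4, W=3
[1] MUL needs rd=2 wr=1: WAW; after: ALU=3 MUL=1 MEM=2 BR=1, R=4, W=3
[2] MUL needs rd=2 wr=1: ok; after: ALU=3 MUL=0 MEM=2 BR=1, R=2, W=2
[3] MUL needs rd=2 wr=1: FU; after: ALU=3 MUL=0 MEM=2 BR=1, R=2, W=2
[4] MUL needs rd=2 wr=1: FU; after: ALU=3 MUL=0 MEM=2 BR=1, R=2, W=2
[5] ALU needs rd=2 wr=1: ok; after: ALU=2 MUL=0 MEM=2 BR=1, R=0, W=1
[6] ALU needs rd=1 wr=1: RD_PORT; after: ALU=2 MUL=0 MEM=2 BR=1, R=0, W=1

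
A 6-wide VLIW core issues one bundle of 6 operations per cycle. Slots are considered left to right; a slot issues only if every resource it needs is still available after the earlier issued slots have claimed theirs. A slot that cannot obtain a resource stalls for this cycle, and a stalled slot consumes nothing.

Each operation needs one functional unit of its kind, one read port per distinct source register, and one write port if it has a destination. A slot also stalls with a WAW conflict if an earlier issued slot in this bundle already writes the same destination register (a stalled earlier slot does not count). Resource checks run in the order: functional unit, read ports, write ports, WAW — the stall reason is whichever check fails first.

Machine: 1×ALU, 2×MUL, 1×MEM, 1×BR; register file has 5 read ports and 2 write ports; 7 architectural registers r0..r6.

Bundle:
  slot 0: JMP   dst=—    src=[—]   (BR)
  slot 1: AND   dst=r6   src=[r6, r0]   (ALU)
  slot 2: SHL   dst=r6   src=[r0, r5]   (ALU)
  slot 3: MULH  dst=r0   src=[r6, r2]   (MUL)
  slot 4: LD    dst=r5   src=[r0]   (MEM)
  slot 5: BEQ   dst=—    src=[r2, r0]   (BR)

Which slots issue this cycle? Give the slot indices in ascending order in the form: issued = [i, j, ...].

[0] BR needs rd=0 wr=0: ok; after: ALU=1 MUL=2 MEM=1 BR=0, R=5, W=2
[1] ALU needs rd=2 wr=1: ok; after: ALU=0 MUL=2 MEM=1 BR=0, R=3, W=1
[2] ALU needs rd=2 wr=1: FU; after: ALU=0 MUL=2 MEM=1 BR=0, R=3, W=1
[3] MUL needs rd=2 wr=1: ok; after: ALU=0 MUL=1 MEM=1 BR=0, R=1, W=0
[4] MEM needs rd=1 wr=1: WR_PORT; after: ALU=0 MUL=1 MEM=1 BR=0, R=1, W=0
[5] BR needs rd=2 wr=0: FU; after: ALU=0 MUL=1 MEM=1 BR=0, R=1, W=0

issued = [0, 1, 3]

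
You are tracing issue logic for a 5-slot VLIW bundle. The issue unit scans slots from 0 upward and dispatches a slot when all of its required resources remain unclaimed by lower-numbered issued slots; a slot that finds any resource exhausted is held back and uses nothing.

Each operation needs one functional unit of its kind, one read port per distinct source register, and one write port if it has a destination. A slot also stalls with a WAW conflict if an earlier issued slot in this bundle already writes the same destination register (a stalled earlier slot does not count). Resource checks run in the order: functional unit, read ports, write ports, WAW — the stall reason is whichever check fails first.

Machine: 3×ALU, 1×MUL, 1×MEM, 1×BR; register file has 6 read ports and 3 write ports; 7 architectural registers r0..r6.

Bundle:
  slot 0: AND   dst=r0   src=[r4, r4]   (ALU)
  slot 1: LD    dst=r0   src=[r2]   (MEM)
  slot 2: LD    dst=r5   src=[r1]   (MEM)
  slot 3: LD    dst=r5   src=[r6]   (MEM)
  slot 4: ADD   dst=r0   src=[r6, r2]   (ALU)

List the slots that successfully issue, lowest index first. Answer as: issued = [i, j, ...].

issued = [0, 2]

[0] ALU needs rd=1 wr=1: ok; after: ALU=2 MUL=1 MEM=1 BR=1, R=5, W=2
[1] MEM needs rd=1 wr=1: WAW; after: ALU=2 MUL=1 MEM=1 BR=1, R=5, W=2
[2] MEM needs rd=1 wr=1: ok; after: ALU=2 MUL=1 MEM=0 BR=1, R=4, W=1
[3] MEM needs rd=1 wr=1: FU; after: ALU=2 MUL=1 MEM=0 BR=1, R=4, W=1
[4] ALU needs rd=2 wr=1: WAW; after: ALU=2 MUL=1 MEM=0 BR=1, R=4, W=1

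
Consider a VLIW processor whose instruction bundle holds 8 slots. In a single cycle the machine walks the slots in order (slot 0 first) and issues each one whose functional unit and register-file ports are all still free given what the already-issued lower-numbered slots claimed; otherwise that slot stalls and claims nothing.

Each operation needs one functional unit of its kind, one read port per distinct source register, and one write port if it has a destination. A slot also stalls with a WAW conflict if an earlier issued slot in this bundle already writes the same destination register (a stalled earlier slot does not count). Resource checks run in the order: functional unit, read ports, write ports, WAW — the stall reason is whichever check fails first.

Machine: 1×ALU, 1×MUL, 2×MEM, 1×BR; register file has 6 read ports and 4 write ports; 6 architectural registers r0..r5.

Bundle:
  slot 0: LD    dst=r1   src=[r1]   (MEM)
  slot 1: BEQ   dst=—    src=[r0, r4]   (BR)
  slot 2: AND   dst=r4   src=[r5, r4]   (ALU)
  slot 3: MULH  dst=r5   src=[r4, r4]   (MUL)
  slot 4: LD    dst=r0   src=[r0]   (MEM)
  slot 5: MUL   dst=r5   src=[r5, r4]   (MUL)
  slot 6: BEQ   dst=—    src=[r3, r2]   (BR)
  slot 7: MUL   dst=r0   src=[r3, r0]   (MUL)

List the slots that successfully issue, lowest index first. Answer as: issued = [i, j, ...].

issued = [0, 1, 2, 3]

slot 0 (MEM): ISSUE — free A1,Mu1,Ld1,B1 rp5 wp3
slot 1 (BR): ISSUE — free A1,Mu1,Ld1,B0 rp3 wp3
slot 2 (ALU): ISSUE — free A0,Mu1,Ld1,B0 rp1 wp2
slot 3 (MUL): ISSUE — free A0,Mu0,Ld1,B0 rp0 wp1
slot 4 (MEM): stall RD_PORT — free A0,Mu0,Ld1,B0 rp0 wp1
slot 5 (MUL): stall FU — free A0,Mu0,Ld1,B0 rp0 wp1
slot 6 (BR): stall FU — free A0,Mu0,Ld1,B0 rp0 wp1
slot 7 (MUL): stall FU — free A0,Mu0,Ld1,B0 rp0 wp1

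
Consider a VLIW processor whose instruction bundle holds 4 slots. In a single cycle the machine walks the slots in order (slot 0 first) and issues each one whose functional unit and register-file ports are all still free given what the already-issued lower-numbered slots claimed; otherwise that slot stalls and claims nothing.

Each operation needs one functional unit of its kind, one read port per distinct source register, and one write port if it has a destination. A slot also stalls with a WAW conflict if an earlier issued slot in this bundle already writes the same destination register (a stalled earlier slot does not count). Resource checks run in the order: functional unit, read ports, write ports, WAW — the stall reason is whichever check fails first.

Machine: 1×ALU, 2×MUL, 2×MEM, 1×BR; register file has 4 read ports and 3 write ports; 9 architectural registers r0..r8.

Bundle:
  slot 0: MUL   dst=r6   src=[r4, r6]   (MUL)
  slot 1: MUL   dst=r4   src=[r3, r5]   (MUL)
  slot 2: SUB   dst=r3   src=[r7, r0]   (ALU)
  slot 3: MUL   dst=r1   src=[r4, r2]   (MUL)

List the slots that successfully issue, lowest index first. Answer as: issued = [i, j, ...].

issued = [0, 1]

slot 0 (MUL): ISSUE — free A1,Mu1,Ld2,B1 rp2 wp2
slot 1 (MUL): ISSUE — free A1,Mu0,Ld2,B1 rp0 wp1
slot 2 (ALU): stall RD_PORT — free A1,Mu0,Ld2,B1 rp0 wp1
slot 3 (MUL): stall FU — free A1,Mu0,Ld2,B1 rp0 wp1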